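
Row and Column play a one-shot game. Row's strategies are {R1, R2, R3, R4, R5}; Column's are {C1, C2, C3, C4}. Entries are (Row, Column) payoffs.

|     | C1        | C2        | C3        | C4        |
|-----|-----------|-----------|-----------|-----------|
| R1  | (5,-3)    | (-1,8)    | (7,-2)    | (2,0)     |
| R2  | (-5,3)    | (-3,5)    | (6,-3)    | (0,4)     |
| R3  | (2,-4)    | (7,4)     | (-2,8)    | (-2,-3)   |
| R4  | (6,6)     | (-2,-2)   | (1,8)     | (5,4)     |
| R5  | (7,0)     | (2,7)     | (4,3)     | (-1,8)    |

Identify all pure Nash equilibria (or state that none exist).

There is no pure-strategy Nash equilibrium

Check mutual best responses: a cell is a NE iff neither player can gain by unilaterally deviating.
Row's best responses — vs C1: R5 (payoff 7); vs C2: R3 (payoff 7); vs C3: R1 (payoff 7); vs C4: R4 (payoff 5).
Column's best responses — vs R1: C2 (payoff 8); vs R2: C2 (payoff 5); vs R3: C3 (payoff 8); vs R4: C3 (payoff 8); vs R5: C4 (payoff 8).
No cell has both players best-responding. For instance, Row's best reply to C4 is R4, but against R4 Column prefers C3 over C4.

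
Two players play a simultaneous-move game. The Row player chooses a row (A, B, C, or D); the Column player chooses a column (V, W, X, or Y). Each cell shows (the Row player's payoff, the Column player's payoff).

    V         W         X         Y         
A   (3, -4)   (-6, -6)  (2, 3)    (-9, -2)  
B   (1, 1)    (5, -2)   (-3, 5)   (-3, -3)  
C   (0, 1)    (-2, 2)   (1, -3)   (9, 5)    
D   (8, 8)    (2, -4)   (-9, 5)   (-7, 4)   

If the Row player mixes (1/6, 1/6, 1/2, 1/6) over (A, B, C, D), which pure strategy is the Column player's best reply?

Compute the Column player's expected payoff from each pure strategy against the given mix.
V: (1/6)·(-4) + (1/6)·1 + (1/2)·1 + (1/6)·8 = 4/3
W: (1/6)·(-6) + (1/6)·(-2) + (1/2)·2 + (1/6)·(-4) = -1
X: (1/6)·3 + (1/6)·5 + (1/2)·(-3) + (1/6)·5 = 2/3
Y: (1/6)·(-2) + (1/6)·(-3) + (1/2)·5 + (1/6)·4 = 7/3
Highest expected payoff is 7/3, from Y.

Y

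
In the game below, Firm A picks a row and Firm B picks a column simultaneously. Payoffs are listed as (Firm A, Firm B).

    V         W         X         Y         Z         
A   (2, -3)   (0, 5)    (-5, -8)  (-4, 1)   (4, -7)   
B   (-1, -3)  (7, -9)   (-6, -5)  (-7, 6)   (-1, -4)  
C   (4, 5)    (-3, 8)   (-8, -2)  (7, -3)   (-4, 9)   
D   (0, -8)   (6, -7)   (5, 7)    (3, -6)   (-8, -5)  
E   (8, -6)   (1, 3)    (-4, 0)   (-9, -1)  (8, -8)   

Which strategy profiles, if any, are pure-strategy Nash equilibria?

(D, X)

Check mutual best responses: a cell is a NE iff neither player can gain by unilaterally deviating.
Firm A's best responses — vs V: E (payoff 8); vs W: B (payoff 7); vs X: D (payoff 5); vs Y: C (payoff 7); vs Z: E (payoff 8).
Firm B's best responses — vs A: W (payoff 5); vs B: Y (payoff 6); vs C: Z (payoff 9); vs D: X (payoff 7); vs E: W (payoff 3).
The only mutual best response is (D, X); neither player gains by switching there.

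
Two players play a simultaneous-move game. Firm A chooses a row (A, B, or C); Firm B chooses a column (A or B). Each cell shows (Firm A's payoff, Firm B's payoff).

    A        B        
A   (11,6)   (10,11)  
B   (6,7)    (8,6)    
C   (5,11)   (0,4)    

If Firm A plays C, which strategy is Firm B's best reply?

A

With Firm A fixed at C, Firm B's payoffs are: A → 11, B → 4.
The maximum is 11, achieved by A.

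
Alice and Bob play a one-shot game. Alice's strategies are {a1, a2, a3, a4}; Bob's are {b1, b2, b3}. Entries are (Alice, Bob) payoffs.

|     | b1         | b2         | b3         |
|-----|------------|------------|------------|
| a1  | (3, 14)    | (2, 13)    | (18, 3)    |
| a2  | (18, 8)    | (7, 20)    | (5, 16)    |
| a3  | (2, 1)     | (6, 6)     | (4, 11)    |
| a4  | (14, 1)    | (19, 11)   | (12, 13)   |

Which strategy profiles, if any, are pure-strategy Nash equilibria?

There is no pure-strategy Nash equilibrium

A profile is a Nash equilibrium when each player is best-responding to the other.
Alice's best responses — vs b1: a2 (payoff 18); vs b2: a4 (payoff 19); vs b3: a1 (payoff 18).
Bob's best responses — vs a1: b1 (payoff 14); vs a2: b2 (payoff 20); vs a3: b3 (payoff 11); vs a4: b3 (payoff 13).
No cell has both players best-responding. For instance, Alice's best reply to b1 is a2, but against a2 Bob prefers b2 over b1.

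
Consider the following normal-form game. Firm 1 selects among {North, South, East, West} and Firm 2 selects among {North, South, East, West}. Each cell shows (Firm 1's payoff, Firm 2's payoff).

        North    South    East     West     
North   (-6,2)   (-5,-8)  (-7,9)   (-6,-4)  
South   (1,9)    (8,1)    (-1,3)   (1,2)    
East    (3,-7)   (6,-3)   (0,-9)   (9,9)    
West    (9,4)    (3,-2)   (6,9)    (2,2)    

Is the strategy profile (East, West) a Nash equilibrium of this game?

Holding Firm 2 at West: Firm 1 gets 9 from East, versus -6 from North, 1 from South, 2 from West. No profitable deviation for Firm 1.
Holding Firm 1 at East: Firm 2 gets 9 from West, versus -7 from North, -3 from South, -9 from East. No profitable deviation for Firm 2 either.

Yes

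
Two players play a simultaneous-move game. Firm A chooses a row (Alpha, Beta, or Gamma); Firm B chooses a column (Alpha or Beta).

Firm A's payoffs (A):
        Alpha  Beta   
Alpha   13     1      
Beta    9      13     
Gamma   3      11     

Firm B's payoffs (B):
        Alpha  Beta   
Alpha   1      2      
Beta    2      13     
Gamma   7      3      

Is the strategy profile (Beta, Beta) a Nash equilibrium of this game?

Holding Firm B at Beta: Firm A gets 13 from Beta, versus 1 from Alpha, 11 from Gamma. No profitable deviation for Firm A.
Holding Firm A at Beta: Firm B gets 13 from Beta, versus 2 from Alpha. No profitable deviation for Firm B either.

Yes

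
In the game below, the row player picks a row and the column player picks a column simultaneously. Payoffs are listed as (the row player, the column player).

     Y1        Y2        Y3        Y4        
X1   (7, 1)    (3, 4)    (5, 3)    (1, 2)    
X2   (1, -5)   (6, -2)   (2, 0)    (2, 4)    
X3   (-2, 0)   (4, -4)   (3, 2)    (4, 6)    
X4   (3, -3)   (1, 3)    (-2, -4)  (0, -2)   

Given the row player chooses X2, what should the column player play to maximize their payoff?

With the row player fixed at X2, the column player's payoffs are: Y1 → -5, Y2 → -2, Y3 → 0, Y4 → 4.
The maximum is 4, achieved by Y4.

Y4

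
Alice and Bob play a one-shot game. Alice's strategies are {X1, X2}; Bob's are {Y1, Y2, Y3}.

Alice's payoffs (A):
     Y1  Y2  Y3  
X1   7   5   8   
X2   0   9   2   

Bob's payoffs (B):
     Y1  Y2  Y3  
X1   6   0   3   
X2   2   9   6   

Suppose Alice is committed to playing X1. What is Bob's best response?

Y1

With Alice fixed at X1, Bob's payoffs are: Y1 → 6, Y2 → 0, Y3 → 3.
The maximum is 6, achieved by Y1.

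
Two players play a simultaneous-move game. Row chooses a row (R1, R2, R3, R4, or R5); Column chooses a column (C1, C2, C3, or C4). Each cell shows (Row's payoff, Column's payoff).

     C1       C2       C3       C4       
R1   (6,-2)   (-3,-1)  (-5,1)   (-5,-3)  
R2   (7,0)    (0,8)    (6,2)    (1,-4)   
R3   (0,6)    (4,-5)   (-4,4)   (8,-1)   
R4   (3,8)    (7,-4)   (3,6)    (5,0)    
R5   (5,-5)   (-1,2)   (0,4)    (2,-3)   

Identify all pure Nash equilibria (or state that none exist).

No pure-strategy Nash equilibrium

Find each player's best response to every opponent strategy; NE are the intersections.
Row's best responses — vs C1: R2 (payoff 7); vs C2: R4 (payoff 7); vs C3: R2 (payoff 6); vs C4: R3 (payoff 8).
Column's best responses — vs R1: C3 (payoff 1); vs R2: C2 (payoff 8); vs R3: C1 (payoff 6); vs R4: C1 (payoff 8); vs R5: C3 (payoff 4).
No cell has both players best-responding. For instance, Row's best reply to C1 is R2, but against R2 Column prefers C2 over C1.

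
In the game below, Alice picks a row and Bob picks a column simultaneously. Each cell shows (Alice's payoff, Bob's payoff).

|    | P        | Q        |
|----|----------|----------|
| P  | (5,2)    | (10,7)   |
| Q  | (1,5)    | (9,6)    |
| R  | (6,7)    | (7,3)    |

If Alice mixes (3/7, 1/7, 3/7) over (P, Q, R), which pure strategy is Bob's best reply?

Q

Bob's best reply maximizes expected payoff against the mix.
P: (3/7)·2 + (1/7)·5 + (3/7)·7 = 32/7
Q: (3/7)·7 + (1/7)·6 + (3/7)·3 = 36/7
Highest expected payoff is 36/7, from Q.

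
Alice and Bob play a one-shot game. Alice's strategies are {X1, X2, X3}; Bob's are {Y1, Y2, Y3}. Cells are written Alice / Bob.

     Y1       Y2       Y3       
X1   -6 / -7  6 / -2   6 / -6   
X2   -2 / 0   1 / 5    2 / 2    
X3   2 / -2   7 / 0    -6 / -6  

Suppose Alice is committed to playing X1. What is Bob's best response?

Y2

With Alice fixed at X1, Bob's payoffs are: Y1 → -7, Y2 → -2, Y3 → -6.
The maximum is -2, achieved by Y2.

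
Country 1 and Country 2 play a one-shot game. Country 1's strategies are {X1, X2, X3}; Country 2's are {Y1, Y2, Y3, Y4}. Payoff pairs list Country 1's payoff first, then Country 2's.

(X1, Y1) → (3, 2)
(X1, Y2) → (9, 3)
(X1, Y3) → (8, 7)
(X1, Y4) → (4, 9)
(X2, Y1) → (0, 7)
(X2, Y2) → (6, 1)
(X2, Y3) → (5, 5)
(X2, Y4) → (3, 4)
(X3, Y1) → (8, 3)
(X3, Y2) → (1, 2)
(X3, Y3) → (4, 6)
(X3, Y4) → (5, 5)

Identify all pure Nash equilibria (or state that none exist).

Check mutual best responses: a cell is a NE iff neither player can gain by unilaterally deviating.
Country 1's best responses — vs Y1: X3 (payoff 8); vs Y2: X1 (payoff 9); vs Y3: X1 (payoff 8); vs Y4: X3 (payoff 5).
Country 2's best responses — vs X1: Y4 (payoff 9); vs X2: Y1 (payoff 7); vs X3: Y3 (payoff 6).
No cell has both players best-responding. For instance, Country 1's best reply to Y4 is X3, but against X3 Country 2 prefers Y3 over Y4.

No pure-strategy Nash equilibrium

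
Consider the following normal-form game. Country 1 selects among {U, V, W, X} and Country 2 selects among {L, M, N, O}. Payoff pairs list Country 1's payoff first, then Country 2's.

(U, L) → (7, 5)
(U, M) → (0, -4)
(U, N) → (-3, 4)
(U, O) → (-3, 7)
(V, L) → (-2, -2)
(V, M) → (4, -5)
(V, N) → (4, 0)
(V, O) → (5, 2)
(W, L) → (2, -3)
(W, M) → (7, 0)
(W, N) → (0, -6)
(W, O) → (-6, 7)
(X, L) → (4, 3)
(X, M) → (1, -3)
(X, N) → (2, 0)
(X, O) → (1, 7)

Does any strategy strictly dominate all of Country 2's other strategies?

O

A strategy is strictly dominant if it gives Country 2 a strictly higher payoff than every other strategy, against every choice by the opponent.
O strictly dominates: vs U: 7 > each of {5, -4, 4}; vs V: 2 > each of {-2, -5, 0}; vs W: 7 > each of {-3, 0, -6}; vs X: 7 > each of {3, -3, 0}.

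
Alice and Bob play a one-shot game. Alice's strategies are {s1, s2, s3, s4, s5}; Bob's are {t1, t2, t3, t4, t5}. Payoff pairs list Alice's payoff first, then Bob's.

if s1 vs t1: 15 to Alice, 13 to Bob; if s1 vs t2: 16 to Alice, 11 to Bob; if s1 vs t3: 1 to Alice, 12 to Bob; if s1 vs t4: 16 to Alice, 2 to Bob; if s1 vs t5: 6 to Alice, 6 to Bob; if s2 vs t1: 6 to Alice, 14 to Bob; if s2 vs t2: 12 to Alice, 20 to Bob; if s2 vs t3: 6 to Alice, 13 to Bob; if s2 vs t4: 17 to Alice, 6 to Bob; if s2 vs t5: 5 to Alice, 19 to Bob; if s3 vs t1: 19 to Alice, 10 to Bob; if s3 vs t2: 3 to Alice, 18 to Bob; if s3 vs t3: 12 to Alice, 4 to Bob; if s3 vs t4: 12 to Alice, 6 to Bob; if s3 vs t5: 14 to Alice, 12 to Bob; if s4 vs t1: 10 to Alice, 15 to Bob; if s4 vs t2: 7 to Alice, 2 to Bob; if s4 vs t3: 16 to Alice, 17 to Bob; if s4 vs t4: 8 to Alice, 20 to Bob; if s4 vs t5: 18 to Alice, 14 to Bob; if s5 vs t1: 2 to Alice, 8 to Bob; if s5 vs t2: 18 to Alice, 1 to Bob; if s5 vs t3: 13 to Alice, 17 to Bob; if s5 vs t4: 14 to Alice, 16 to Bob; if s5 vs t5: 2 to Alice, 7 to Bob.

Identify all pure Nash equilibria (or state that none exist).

None

Check mutual best responses: a cell is a NE iff neither player can gain by unilaterally deviating.
Alice's best responses — vs t1: s3 (payoff 19); vs t2: s5 (payoff 18); vs t3: s4 (payoff 16); vs t4: s2 (payoff 17); vs t5: s4 (payoff 18).
Bob's best responses — vs s1: t1 (payoff 13); vs s2: t2 (payoff 20); vs s3: t2 (payoff 18); vs s4: t4 (payoff 20); vs s5: t3 (payoff 17).
No cell has both players best-responding. For instance, Alice's best reply to t4 is s2, but against s2 Bob prefers t2 over t4.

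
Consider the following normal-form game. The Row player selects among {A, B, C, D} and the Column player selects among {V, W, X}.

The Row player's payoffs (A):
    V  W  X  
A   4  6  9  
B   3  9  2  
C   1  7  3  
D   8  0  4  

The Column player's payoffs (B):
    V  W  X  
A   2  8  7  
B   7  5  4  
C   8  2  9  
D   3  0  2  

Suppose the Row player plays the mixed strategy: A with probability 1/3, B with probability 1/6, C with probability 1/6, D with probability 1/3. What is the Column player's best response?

The Column player's best reply maximizes expected payoff against the mix.
V: (1/3)·2 + (1/6)·7 + (1/6)·8 + (1/3)·3 = 25/6
W: (1/3)·8 + (1/6)·5 + (1/6)·2 + (1/3)·0 = 23/6
X: (1/3)·7 + (1/6)·4 + (1/6)·9 + (1/3)·2 = 31/6
Highest expected payoff is 31/6, from X.

X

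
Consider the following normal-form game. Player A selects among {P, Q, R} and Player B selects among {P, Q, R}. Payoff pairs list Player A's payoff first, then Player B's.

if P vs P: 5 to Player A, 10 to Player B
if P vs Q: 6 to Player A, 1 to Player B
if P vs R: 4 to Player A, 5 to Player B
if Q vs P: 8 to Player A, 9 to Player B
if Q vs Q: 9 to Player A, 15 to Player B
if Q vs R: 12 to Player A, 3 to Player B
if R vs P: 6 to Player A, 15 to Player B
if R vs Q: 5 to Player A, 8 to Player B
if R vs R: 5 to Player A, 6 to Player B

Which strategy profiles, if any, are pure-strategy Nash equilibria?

(Q, Q)

Check mutual best responses: a cell is a NE iff neither player can gain by unilaterally deviating.
Player A's best responses — vs P: Q (payoff 8); vs Q: Q (payoff 9); vs R: Q (payoff 12).
Player B's best responses — vs P: P (payoff 10); vs Q: Q (payoff 15); vs R: P (payoff 15).
The only mutual best response is (Q, Q); neither player gains by switching there.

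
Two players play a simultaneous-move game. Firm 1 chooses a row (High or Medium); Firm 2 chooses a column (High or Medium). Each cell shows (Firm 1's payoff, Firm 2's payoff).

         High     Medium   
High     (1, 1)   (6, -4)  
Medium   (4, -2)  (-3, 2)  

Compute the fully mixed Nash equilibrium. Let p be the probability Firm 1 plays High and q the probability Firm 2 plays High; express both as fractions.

In a mixed NE each player is indifferent between their pure strategies, so the opponent's mix sets the indifference.
Firm 2 indifferent between High and Medium: p·1 + (1−p)·(-2) = p·(-4) + (1−p)·2 ⟹ (-2) + 3p = 2 + (-6)p ⟹ p = 4/9.
Firm 1 indifferent between High and Medium: q·1 + (1−q)·6 = q·4 + (1−q)·(-3) ⟹ 6 + (-5)q = (-3) + 7q ⟹ q = 3/4.

p = 4/9, q = 3/4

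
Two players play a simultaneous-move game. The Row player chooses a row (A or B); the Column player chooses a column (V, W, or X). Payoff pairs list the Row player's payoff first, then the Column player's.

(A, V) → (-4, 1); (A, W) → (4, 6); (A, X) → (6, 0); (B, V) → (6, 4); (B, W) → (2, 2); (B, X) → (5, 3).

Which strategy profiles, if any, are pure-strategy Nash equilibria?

(A, W) and (B, V)

Find each player's best response to every opponent strategy; NE are the intersections.
The Row player's best responses — vs V: B (payoff 6); vs W: A (payoff 4); vs X: A (payoff 6).
The Column player's best responses — vs A: W (payoff 6); vs B: V (payoff 4).
Mutual best responses occur at (A, W) and (B, V); at each, neither player gains by switching.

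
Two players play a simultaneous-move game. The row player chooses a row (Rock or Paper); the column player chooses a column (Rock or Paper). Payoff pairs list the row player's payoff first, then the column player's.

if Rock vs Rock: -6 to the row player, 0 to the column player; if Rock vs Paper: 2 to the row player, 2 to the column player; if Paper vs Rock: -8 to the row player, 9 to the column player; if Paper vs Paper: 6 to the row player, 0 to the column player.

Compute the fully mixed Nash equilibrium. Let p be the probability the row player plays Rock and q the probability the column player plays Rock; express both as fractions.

p = 9/11, q = 2/3

In a mixed NE each player is indifferent between their pure strategies, so the opponent's mix sets the indifference.
The column player indifferent between Rock and Paper: p·0 + (1−p)·9 = p·2 + (1−p)·0 ⟹ 9 + (-9)p = 0 + 2p ⟹ p = 9/11.
The row player indifferent between Rock and Paper: q·(-6) + (1−q)·2 = q·(-8) + (1−q)·6 ⟹ 2 + (-8)q = 6 + (-14)q ⟹ q = 2/3.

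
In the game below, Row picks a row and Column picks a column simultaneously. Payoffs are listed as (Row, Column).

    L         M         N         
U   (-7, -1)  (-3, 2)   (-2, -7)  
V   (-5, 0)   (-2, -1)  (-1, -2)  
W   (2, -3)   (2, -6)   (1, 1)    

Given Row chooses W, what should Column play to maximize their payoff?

N

With Row fixed at W, Column's payoffs are: L → -3, M → -6, N → 1.
The maximum is 1, achieved by N.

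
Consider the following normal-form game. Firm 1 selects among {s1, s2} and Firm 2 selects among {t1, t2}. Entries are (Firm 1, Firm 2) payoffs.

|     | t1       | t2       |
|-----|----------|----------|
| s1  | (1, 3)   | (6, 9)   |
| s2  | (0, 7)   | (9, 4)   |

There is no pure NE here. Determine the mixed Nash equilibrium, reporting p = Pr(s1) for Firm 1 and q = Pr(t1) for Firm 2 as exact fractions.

Each player's mixing probability is pinned down by making the *other* player indifferent.
Firm 2 indifferent between t1 and t2: p·3 + (1−p)·7 = p·9 + (1−p)·4 ⟹ 7 + (-4)p = 4 + 5p ⟹ p = 1/3.
Firm 1 indifferent between s1 and s2: q·1 + (1−q)·6 = q·0 + (1−q)·9 ⟹ 6 + (-5)q = 9 + (-9)q ⟹ q = 3/4.

p = 1/3, q = 3/4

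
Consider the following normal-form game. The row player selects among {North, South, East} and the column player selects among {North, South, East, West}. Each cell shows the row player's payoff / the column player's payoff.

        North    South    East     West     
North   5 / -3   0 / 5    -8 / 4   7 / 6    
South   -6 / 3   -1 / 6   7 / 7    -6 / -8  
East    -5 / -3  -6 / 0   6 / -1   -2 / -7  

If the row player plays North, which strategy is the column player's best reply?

West

With the row player fixed at North, the column player's payoffs are: North → -3, South → 5, East → 4, West → 6.
The maximum is 6, achieved by West.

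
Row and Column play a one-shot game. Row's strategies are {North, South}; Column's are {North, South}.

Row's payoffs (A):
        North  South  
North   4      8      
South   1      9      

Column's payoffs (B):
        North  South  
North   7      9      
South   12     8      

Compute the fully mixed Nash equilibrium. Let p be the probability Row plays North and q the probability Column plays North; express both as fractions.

Each player's mixing probability is pinned down by making the *other* player indifferent.
Column indifferent between North and South: p·7 + (1−p)·12 = p·9 + (1−p)·8 ⟹ 12 + (-5)p = 8 + 1p ⟹ p = 2/3.
Row indifferent between North and South: q·4 + (1−q)·8 = q·1 + (1−q)·9 ⟹ 8 + (-4)q = 9 + (-8)q ⟹ q = 1/4.

p = 2/3, q = 1/4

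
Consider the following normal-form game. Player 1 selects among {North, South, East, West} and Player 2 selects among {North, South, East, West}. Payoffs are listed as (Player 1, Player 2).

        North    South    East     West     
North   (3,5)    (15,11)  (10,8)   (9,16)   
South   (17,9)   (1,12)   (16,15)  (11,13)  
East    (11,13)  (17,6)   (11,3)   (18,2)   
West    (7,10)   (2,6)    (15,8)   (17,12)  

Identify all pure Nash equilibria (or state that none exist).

Check mutual best responses: a cell is a NE iff neither player can gain by unilaterally deviating.
Player 1's best responses — vs North: South (payoff 17); vs South: East (payoff 17); vs East: South (payoff 16); vs West: East (payoff 18).
Player 2's best responses — vs North: West (payoff 16); vs South: East (payoff 15); vs East: North (payoff 13); vs West: West (payoff 12).
The only mutual best response is (South, East); neither player gains by switching there.

(South, East)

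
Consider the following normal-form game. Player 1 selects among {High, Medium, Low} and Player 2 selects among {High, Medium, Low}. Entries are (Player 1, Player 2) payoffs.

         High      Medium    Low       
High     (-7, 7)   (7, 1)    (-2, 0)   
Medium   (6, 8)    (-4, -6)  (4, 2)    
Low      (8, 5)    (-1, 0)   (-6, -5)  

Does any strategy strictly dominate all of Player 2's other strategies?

High

A strategy is strictly dominant if it gives Player 2 a strictly higher payoff than every other strategy, against every choice by the opponent.
High strictly dominates: vs High: 7 > each of {1, 0}; vs Medium: 8 > each of {-6, 2}; vs Low: 5 > each of {0, -5}.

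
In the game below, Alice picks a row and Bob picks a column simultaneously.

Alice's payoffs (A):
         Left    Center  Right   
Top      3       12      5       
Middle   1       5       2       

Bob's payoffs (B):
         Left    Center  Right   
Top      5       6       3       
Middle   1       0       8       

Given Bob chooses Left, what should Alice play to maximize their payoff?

With Bob fixed at Left, Alice's payoffs are: Top → 3, Middle → 1.
The maximum is 3, achieved by Top.

Top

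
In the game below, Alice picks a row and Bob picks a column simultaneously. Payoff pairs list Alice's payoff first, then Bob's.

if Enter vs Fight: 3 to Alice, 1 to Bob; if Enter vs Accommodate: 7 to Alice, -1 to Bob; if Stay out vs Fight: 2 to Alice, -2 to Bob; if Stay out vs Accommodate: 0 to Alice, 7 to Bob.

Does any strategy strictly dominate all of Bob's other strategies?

No strictly dominant strategy

Check whether one of Bob's strategies beats all alternatives regardless of what the opponent does.
Fight is not dominant: against Stay out, Accommodate gives 7 > -2.
Accommodate is not dominant: against Enter, Fight gives 1 > -1.
No single strategy is best against every opponent action.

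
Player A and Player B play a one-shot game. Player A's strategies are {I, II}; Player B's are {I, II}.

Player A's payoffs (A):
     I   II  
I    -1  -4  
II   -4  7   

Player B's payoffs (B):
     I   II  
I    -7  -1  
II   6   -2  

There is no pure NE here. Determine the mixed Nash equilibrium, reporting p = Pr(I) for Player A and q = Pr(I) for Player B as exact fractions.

p = 4/7, q = 11/14

Each player's mixing probability is pinned down by making the *other* player indifferent.
Player B indifferent between I and II: p·(-7) + (1−p)·6 = p·(-1) + (1−p)·(-2) ⟹ 6 + (-13)p = (-2) + 1p ⟹ p = 4/7.
Player A indifferent between I and II: q·(-1) + (1−q)·(-4) = q·(-4) + (1−q)·7 ⟹ (-4) + 3q = 7 + (-11)q ⟹ q = 11/14.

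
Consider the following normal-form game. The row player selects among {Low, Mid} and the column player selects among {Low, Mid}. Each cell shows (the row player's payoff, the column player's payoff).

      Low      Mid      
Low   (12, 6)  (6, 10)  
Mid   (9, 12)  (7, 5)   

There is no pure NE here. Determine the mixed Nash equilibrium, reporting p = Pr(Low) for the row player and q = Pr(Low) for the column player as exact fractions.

Each player's mixing probability is pinned down by making the *other* player indifferent.
The column player indifferent between Low and Mid: p·6 + (1−p)·12 = p·10 + (1−p)·5 ⟹ 12 + (-6)p = 5 + 5p ⟹ p = 7/11.
The row player indifferent between Low and Mid: q·12 + (1−q)·6 = q·9 + (1−q)·7 ⟹ 6 + 6q = 7 + 2q ⟹ q = 1/4.

p = 7/11, q = 1/4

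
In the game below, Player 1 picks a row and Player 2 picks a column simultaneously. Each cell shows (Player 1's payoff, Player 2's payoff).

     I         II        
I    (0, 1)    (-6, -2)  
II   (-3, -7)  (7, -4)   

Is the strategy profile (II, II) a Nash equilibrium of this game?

Holding Player 2 at II: Player 1 gets 7 from II, versus -6 from I. No profitable deviation for Player 1.
Holding Player 1 at II: Player 2 gets -4 from II, versus -7 from I. No profitable deviation for Player 2 either.

Yes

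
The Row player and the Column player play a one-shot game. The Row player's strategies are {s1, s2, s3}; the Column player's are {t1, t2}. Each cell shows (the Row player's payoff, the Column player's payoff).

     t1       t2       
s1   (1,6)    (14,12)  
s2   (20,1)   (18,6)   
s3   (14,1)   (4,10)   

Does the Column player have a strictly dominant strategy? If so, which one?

A strategy is strictly dominant if it gives the Column player a strictly higher payoff than every other strategy, against every choice by the opponent.
t2 strictly dominates: vs s1: 12 > 6; vs s2: 6 > 1; vs s3: 10 > 1.

t2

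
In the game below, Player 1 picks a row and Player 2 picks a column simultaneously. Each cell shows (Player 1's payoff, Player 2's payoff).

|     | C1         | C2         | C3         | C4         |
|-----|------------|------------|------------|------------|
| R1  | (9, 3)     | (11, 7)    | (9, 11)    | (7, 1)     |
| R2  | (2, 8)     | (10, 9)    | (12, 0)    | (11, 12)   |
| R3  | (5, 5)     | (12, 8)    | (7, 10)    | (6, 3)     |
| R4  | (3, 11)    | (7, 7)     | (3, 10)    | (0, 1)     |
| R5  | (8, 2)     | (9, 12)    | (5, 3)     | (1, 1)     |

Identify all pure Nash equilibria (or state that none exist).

A profile is a Nash equilibrium when each player is best-responding to the other.
Player 1's best responses — vs C1: R1 (payoff 9); vs C2: R3 (payoff 12); vs C3: R2 (payoff 12); vs C4: R2 (payoff 11).
Player 2's best responses — vs R1: C3 (payoff 11); vs R2: C4 (payoff 12); vs R3: C3 (payoff 10); vs R4: C1 (payoff 11); vs R5: C2 (payoff 12).
The only mutual best response is (R2, C4); neither player gains by switching there.

(R2, C4)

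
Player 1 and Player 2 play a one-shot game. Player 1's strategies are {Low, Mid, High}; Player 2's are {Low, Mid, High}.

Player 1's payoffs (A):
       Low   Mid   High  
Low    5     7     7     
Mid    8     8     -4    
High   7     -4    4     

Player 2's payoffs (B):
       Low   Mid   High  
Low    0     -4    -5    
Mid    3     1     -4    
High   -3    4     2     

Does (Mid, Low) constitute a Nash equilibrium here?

Holding Player 2 at Low: Player 1 gets 8 from Mid, versus 5 from Low, 7 from High. No profitable deviation for Player 1.
Holding Player 1 at Mid: Player 2 gets 3 from Low, versus 1 from Mid, -4 from High. No profitable deviation for Player 2 either.

Yes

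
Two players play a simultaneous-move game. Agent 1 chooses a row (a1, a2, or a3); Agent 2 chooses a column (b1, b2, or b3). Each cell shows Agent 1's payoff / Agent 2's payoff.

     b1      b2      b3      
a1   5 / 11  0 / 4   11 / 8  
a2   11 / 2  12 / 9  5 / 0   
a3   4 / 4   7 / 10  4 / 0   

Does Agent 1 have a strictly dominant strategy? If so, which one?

A strategy is strictly dominant if it gives Agent 1 a strictly higher payoff than every other strategy, against every choice by the opponent.
a1 is not dominant: against b1, a2 gives 11 > 5.
a2 is not dominant: against b3, a1 gives 11 > 5.
a3 is not dominant: against b1, a1 gives 5 > 4.
No single strategy is best against every opponent action.

No strictly dominant strategy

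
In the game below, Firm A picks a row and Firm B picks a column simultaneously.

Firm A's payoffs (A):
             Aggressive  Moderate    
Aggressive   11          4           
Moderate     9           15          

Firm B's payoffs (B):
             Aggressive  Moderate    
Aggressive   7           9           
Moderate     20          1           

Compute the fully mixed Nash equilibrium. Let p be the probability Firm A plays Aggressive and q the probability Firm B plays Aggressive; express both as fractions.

p = 19/21, q = 11/13

In a mixed NE each player is indifferent between their pure strategies, so the opponent's mix sets the indifference.
Firm B indifferent between Aggressive and Moderate: p·7 + (1−p)·20 = p·9 + (1−p)·1 ⟹ 20 + (-13)p = 1 + 8p ⟹ p = 19/21.
Firm A indifferent between Aggressive and Moderate: q·11 + (1−q)·4 = q·9 + (1−q)·15 ⟹ 4 + 7q = 15 + (-6)q ⟹ q = 11/13.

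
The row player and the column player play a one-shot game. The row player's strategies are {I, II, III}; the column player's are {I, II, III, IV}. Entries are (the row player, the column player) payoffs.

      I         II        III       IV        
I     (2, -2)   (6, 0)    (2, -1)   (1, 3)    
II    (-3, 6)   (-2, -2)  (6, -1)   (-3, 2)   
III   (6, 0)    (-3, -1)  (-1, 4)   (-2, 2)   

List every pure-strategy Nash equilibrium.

(I, IV)

Find each player's best response to every opponent strategy; NE are the intersections.
The row player's best responses — vs I: III (payoff 6); vs II: I (payoff 6); vs III: II (payoff 6); vs IV: I (payoff 1).
The column player's best responses — vs I: IV (payoff 3); vs II: I (payoff 6); vs III: III (payoff 4).
The only mutual best response is (I, IV); neither player gains by switching there.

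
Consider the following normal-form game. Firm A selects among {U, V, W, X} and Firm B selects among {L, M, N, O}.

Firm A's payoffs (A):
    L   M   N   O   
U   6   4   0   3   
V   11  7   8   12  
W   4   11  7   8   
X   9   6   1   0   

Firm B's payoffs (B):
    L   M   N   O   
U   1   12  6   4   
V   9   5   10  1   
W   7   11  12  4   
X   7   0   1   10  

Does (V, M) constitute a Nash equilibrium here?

No

Holding Firm B at M: Firm A gets 7 from V but could get 11 by switching to W. Firm A has a profitable deviation.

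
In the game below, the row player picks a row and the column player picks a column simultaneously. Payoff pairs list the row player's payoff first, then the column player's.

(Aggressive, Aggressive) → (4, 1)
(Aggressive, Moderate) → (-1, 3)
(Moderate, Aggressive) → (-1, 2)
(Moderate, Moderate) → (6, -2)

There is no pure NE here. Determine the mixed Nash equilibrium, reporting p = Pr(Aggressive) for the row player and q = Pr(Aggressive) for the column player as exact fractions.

Each player's mixing probability is pinned down by making the *other* player indifferent.
The column player indifferent between Aggressive and Moderate: p·1 + (1−p)·2 = p·3 + (1−p)·(-2) ⟹ 2 + (-1)p = (-2) + 5p ⟹ p = 2/3.
The row player indifferent between Aggressive and Moderate: q·4 + (1−q)·(-1) = q·(-1) + (1−q)·6 ⟹ (-1) + 5q = 6 + (-7)q ⟹ q = 7/12.

p = 2/3, q = 7/12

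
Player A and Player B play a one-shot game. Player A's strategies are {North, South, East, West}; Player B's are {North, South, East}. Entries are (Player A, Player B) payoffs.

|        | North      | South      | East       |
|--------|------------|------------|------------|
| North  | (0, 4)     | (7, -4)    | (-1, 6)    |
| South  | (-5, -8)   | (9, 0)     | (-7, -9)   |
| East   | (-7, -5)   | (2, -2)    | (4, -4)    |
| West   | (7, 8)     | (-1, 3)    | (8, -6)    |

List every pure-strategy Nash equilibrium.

(South, South) and (West, North)

A profile is a Nash equilibrium when each player is best-responding to the other.
Player A's best responses — vs North: West (payoff 7); vs South: South (payoff 9); vs East: West (payoff 8).
Player B's best responses — vs North: East (payoff 6); vs South: South (payoff 0); vs East: South (payoff -2); vs West: North (payoff 8).
Mutual best responses occur at (South, South) and (West, North); at each, neither player gains by switching.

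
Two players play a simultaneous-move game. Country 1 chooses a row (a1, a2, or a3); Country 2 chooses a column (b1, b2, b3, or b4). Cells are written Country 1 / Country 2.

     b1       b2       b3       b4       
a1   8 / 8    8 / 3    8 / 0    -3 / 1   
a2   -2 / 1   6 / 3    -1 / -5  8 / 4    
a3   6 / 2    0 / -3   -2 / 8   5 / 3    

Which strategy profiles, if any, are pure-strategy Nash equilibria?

(a1, b1) and (a2, b4)

A profile is a Nash equilibrium when each player is best-responding to the other.
Country 1's best responses — vs b1: a1 (payoff 8); vs b2: a1 (payoff 8); vs b3: a1 (payoff 8); vs b4: a2 (payoff 8).
Country 2's best responses — vs a1: b1 (payoff 8); vs a2: b4 (payoff 4); vs a3: b3 (payoff 8).
Mutual best responses occur at (a1, b1) and (a2, b4); at each, neither player gains by switching.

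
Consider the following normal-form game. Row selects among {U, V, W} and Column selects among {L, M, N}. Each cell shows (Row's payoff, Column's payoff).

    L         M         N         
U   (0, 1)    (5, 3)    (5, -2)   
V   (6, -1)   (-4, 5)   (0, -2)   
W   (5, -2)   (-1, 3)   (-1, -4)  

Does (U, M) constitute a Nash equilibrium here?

Holding Column at M: Row gets 5 from U, versus -4 from V, -1 from W. No profitable deviation for Row.
Holding Row at U: Column gets 3 from M, versus 1 from L, -2 from N. No profitable deviation for Column either.

Yes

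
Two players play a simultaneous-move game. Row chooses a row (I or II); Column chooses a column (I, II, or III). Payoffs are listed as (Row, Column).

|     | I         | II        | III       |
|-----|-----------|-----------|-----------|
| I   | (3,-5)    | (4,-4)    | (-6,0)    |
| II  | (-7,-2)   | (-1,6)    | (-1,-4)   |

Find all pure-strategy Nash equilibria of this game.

No pure-strategy Nash equilibrium

A profile is a Nash equilibrium when each player is best-responding to the other.
Row's best responses — vs I: I (payoff 3); vs II: I (payoff 4); vs III: II (payoff -1).
Column's best responses — vs I: III (payoff 0); vs II: II (payoff 6).
No cell has both players best-responding. For instance, Row's best reply to III is II, but against II Column prefers II over III.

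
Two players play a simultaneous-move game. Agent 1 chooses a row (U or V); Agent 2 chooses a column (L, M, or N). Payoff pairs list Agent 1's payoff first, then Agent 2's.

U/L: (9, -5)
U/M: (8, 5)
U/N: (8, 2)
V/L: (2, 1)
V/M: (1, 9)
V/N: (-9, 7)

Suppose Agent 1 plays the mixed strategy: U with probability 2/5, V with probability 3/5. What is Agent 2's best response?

M

Compute Agent 2's expected payoff from each pure strategy against the given mix.
L: (2/5)·(-5) + (3/5)·1 = -7/5
M: (2/5)·5 + (3/5)·9 = 37/5
N: (2/5)·2 + (3/5)·7 = 5
Highest expected payoff is 37/5, from M.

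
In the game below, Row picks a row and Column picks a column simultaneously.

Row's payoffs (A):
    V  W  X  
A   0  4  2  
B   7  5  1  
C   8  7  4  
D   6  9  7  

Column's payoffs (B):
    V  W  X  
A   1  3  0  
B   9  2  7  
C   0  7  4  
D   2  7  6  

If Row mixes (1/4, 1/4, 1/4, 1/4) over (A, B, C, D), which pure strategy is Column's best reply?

Column's best reply maximizes expected payoff against the mix.
V: (1/4)·1 + (1/4)·9 + (1/4)·0 + (1/4)·2 = 3
W: (1/4)·3 + (1/4)·2 + (1/4)·7 + (1/4)·7 = 19/4
X: (1/4)·0 + (1/4)·7 + (1/4)·4 + (1/4)·6 = 17/4
Highest expected payoff is 19/4, from W.

W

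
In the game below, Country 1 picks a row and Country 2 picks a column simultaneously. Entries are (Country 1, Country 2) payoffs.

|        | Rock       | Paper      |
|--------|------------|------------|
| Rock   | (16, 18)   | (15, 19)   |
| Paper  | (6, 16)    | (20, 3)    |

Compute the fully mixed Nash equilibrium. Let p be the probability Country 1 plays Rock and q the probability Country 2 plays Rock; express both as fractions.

Each player's mixing probability is pinned down by making the *other* player indifferent.
Country 2 indifferent between Rock and Paper: p·18 + (1−p)·16 = p·19 + (1−p)·3 ⟹ 16 + 2p = 3 + 16p ⟹ p = 13/14.
Country 1 indifferent between Rock and Paper: q·16 + (1−q)·15 = q·6 + (1−q)·20 ⟹ 15 + 1q = 20 + (-14)q ⟹ q = 1/3.

p = 13/14, q = 1/3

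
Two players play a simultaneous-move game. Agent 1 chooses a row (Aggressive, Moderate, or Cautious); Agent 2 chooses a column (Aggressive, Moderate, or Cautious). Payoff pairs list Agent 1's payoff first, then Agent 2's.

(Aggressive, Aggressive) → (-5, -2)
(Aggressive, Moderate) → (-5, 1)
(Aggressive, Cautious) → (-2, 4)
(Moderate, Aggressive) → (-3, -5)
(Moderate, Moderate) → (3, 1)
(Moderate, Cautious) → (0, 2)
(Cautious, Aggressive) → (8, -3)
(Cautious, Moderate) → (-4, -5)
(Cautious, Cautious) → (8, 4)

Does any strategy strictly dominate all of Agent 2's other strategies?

A strategy is strictly dominant if it gives Agent 2 a strictly higher payoff than every other strategy, against every choice by the opponent.
Cautious strictly dominates: vs Aggressive: 4 > each of {-2, 1}; vs Moderate: 2 > each of {-5, 1}; vs Cautious: 4 > each of {-3, -5}.

Cautious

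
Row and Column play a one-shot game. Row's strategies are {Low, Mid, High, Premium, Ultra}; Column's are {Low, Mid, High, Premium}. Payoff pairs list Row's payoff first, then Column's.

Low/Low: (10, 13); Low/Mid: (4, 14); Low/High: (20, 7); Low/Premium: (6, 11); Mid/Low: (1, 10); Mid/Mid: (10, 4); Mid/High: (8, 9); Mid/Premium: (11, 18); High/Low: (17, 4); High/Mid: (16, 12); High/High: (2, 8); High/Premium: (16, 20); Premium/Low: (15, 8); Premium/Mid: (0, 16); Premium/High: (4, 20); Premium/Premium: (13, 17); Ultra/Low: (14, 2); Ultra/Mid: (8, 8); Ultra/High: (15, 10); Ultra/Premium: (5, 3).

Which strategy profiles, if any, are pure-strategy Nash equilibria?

Find each player's best response to every opponent strategy; NE are the intersections.
Row's best responses — vs Low: High (payoff 17); vs Mid: High (payoff 16); vs High: Low (payoff 20); vs Premium: High (payoff 16).
Column's best responses — vs Low: Mid (payoff 14); vs Mid: Premium (payoff 18); vs High: Premium (payoff 20); vs Premium: High (payoff 20); vs Ultra: High (payoff 10).
The only mutual best response is (High, Premium); neither player gains by switching there.

(High, Premium)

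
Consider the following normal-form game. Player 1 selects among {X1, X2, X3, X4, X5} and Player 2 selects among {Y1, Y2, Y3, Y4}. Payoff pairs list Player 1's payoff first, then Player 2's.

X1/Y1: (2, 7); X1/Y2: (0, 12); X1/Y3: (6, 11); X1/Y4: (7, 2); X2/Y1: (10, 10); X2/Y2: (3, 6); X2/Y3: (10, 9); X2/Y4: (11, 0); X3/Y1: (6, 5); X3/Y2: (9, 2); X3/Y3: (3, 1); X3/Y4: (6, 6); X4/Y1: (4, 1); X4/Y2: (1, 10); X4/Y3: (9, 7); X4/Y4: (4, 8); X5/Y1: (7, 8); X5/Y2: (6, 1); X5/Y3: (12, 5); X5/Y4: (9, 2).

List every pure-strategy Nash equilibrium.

Check mutual best responses: a cell is a NE iff neither player can gain by unilaterally deviating.
Player 1's best responses — vs Y1: X2 (payoff 10); vs Y2: X3 (payoff 9); vs Y3: X5 (payoff 12); vs Y4: X2 (payoff 11).
Player 2's best responses — vs X1: Y2 (payoff 12); vs X2: Y1 (payoff 10); vs X3: Y4 (payoff 6); vs X4: Y2 (payoff 10); vs X5: Y1 (payoff 8).
The only mutual best response is (X2, Y1); neither player gains by switching there.

(X2, Y1)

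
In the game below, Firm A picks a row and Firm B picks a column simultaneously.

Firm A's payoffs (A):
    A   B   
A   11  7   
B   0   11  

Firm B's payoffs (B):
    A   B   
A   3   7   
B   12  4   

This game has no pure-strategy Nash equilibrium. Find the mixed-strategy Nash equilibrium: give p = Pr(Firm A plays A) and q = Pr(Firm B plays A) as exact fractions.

p = 2/3, q = 4/15

Each player's mixing probability is pinned down by making the *other* player indifferent.
Firm B indifferent between A and B: p·3 + (1−p)·12 = p·7 + (1−p)·4 ⟹ 12 + (-9)p = 4 + 3p ⟹ p = 2/3.
Firm A indifferent between A and B: q·11 + (1−q)·7 = q·0 + (1−q)·11 ⟹ 7 + 4q = 11 + (-11)q ⟹ q = 4/15.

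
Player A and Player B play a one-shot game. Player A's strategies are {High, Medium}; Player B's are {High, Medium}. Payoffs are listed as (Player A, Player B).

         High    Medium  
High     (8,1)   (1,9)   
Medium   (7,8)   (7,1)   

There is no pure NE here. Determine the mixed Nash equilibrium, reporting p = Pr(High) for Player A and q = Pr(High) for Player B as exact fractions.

p = 7/15, q = 6/7

Each player's mixing probability is pinned down by making the *other* player indifferent.
Player B indifferent between High and Medium: p·1 + (1−p)·8 = p·9 + (1−p)·1 ⟹ 8 + (-7)p = 1 + 8p ⟹ p = 7/15.
Player A indifferent between High and Medium: q·8 + (1−q)·1 = q·7 + (1−q)·7 ⟹ 1 + 7q = 7 + 0q ⟹ q = 6/7.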